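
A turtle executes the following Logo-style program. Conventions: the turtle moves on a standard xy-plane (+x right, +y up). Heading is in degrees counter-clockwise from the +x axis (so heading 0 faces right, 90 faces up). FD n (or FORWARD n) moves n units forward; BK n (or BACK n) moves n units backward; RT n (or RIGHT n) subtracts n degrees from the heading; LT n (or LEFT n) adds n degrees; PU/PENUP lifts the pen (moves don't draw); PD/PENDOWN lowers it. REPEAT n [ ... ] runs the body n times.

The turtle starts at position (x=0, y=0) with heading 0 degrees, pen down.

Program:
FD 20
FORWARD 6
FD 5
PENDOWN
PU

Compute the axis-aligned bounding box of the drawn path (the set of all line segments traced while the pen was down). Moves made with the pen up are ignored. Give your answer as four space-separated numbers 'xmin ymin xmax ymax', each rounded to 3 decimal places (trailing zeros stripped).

Answer: 0 0 31 0

Derivation:
Executing turtle program step by step:
Start: pos=(0,0), heading=0, pen down
FD 20: (0,0) -> (20,0) [heading=0, draw]
FD 6: (20,0) -> (26,0) [heading=0, draw]
FD 5: (26,0) -> (31,0) [heading=0, draw]
PD: pen down
PU: pen up
Final: pos=(31,0), heading=0, 3 segment(s) drawn

Segment endpoints: x in {0, 20, 26, 31}, y in {0}
xmin=0, ymin=0, xmax=31, ymax=0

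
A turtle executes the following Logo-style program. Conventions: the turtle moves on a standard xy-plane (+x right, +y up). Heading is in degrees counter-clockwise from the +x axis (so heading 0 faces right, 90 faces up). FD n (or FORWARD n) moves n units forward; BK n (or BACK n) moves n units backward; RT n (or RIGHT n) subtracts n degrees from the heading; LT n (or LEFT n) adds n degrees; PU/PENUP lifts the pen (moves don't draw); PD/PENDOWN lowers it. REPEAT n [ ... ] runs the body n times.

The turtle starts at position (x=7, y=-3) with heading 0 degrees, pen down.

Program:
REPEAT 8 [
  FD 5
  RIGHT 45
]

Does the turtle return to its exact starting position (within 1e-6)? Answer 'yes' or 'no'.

Answer: yes

Derivation:
Executing turtle program step by step:
Start: pos=(7,-3), heading=0, pen down
REPEAT 8 [
  -- iteration 1/8 --
  FD 5: (7,-3) -> (12,-3) [heading=0, draw]
  RT 45: heading 0 -> 315
  -- iteration 2/8 --
  FD 5: (12,-3) -> (15.536,-6.536) [heading=315, draw]
  RT 45: heading 315 -> 270
  -- iteration 3/8 --
  FD 5: (15.536,-6.536) -> (15.536,-11.536) [heading=270, draw]
  RT 45: heading 270 -> 225
  -- iteration 4/8 --
  FD 5: (15.536,-11.536) -> (12,-15.071) [heading=225, draw]
  RT 45: heading 225 -> 180
  -- iteration 5/8 --
  FD 5: (12,-15.071) -> (7,-15.071) [heading=180, draw]
  RT 45: heading 180 -> 135
  -- iteration 6/8 --
  FD 5: (7,-15.071) -> (3.464,-11.536) [heading=135, draw]
  RT 45: heading 135 -> 90
  -- iteration 7/8 --
  FD 5: (3.464,-11.536) -> (3.464,-6.536) [heading=90, draw]
  RT 45: heading 90 -> 45
  -- iteration 8/8 --
  FD 5: (3.464,-6.536) -> (7,-3) [heading=45, draw]
  RT 45: heading 45 -> 0
]
Final: pos=(7,-3), heading=0, 8 segment(s) drawn

Start position: (7, -3)
Final position: (7, -3)
Distance = 0; < 1e-6 -> CLOSED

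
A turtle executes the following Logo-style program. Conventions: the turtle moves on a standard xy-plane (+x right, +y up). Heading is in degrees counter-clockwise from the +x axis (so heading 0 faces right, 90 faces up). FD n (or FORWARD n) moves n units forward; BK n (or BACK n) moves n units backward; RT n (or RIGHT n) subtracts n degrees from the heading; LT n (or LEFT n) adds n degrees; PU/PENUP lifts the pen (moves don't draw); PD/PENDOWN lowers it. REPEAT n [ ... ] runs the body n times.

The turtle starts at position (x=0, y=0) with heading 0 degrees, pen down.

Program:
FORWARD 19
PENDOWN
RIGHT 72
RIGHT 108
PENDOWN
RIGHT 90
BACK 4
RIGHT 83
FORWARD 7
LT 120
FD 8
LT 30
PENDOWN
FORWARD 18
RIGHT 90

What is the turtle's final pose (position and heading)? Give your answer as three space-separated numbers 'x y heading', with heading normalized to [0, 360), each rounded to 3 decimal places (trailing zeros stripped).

Answer: 4.564 10.275 67

Derivation:
Executing turtle program step by step:
Start: pos=(0,0), heading=0, pen down
FD 19: (0,0) -> (19,0) [heading=0, draw]
PD: pen down
RT 72: heading 0 -> 288
RT 108: heading 288 -> 180
PD: pen down
RT 90: heading 180 -> 90
BK 4: (19,0) -> (19,-4) [heading=90, draw]
RT 83: heading 90 -> 7
FD 7: (19,-4) -> (25.948,-3.147) [heading=7, draw]
LT 120: heading 7 -> 127
FD 8: (25.948,-3.147) -> (21.133,3.242) [heading=127, draw]
LT 30: heading 127 -> 157
PD: pen down
FD 18: (21.133,3.242) -> (4.564,10.275) [heading=157, draw]
RT 90: heading 157 -> 67
Final: pos=(4.564,10.275), heading=67, 5 segment(s) drawn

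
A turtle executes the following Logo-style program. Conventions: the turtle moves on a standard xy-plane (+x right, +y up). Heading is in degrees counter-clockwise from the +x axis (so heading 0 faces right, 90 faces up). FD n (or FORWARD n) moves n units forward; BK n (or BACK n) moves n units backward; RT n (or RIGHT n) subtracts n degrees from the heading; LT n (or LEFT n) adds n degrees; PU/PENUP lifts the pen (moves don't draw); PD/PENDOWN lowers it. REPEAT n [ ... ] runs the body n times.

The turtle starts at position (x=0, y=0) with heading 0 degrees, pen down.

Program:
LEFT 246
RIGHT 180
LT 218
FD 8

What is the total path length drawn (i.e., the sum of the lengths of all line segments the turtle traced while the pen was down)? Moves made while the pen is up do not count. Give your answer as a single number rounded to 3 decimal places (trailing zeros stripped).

Executing turtle program step by step:
Start: pos=(0,0), heading=0, pen down
LT 246: heading 0 -> 246
RT 180: heading 246 -> 66
LT 218: heading 66 -> 284
FD 8: (0,0) -> (1.935,-7.762) [heading=284, draw]
Final: pos=(1.935,-7.762), heading=284, 1 segment(s) drawn

Segment lengths:
  seg 1: (0,0) -> (1.935,-7.762), length = 8
Total = 8

Answer: 8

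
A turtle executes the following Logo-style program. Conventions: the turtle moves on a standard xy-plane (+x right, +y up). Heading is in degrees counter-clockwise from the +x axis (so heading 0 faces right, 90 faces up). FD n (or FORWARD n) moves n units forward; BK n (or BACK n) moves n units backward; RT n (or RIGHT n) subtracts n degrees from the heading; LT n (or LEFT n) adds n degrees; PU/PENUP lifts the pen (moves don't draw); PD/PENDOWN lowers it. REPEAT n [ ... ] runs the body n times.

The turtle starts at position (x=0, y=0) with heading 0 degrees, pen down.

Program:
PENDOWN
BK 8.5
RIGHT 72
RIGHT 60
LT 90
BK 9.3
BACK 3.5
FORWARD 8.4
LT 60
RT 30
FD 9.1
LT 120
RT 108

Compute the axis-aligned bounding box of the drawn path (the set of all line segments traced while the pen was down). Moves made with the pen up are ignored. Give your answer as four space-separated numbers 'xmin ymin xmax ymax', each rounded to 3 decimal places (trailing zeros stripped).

Answer: -18.012 0 0 8.565

Derivation:
Executing turtle program step by step:
Start: pos=(0,0), heading=0, pen down
PD: pen down
BK 8.5: (0,0) -> (-8.5,0) [heading=0, draw]
RT 72: heading 0 -> 288
RT 60: heading 288 -> 228
LT 90: heading 228 -> 318
BK 9.3: (-8.5,0) -> (-15.411,6.223) [heading=318, draw]
BK 3.5: (-15.411,6.223) -> (-18.012,8.565) [heading=318, draw]
FD 8.4: (-18.012,8.565) -> (-11.77,2.944) [heading=318, draw]
LT 60: heading 318 -> 18
RT 30: heading 18 -> 348
FD 9.1: (-11.77,2.944) -> (-2.869,1.052) [heading=348, draw]
LT 120: heading 348 -> 108
RT 108: heading 108 -> 0
Final: pos=(-2.869,1.052), heading=0, 5 segment(s) drawn

Segment endpoints: x in {-18.012, -15.411, -11.77, -8.5, -2.869, 0}, y in {0, 1.052, 2.944, 6.223, 8.565}
xmin=-18.012, ymin=0, xmax=0, ymax=8.565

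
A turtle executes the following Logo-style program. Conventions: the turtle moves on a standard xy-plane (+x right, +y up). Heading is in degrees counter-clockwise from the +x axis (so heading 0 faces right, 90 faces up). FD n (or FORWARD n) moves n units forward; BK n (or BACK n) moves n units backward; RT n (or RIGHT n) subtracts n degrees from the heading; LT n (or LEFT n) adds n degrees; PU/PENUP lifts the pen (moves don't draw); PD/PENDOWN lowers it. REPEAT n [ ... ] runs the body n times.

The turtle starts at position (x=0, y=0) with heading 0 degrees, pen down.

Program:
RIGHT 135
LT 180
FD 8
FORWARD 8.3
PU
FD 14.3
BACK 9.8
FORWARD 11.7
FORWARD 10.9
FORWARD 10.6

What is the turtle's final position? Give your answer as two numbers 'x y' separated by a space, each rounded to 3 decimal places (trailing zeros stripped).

Executing turtle program step by step:
Start: pos=(0,0), heading=0, pen down
RT 135: heading 0 -> 225
LT 180: heading 225 -> 45
FD 8: (0,0) -> (5.657,5.657) [heading=45, draw]
FD 8.3: (5.657,5.657) -> (11.526,11.526) [heading=45, draw]
PU: pen up
FD 14.3: (11.526,11.526) -> (21.637,21.637) [heading=45, move]
BK 9.8: (21.637,21.637) -> (14.708,14.708) [heading=45, move]
FD 11.7: (14.708,14.708) -> (22.981,22.981) [heading=45, move]
FD 10.9: (22.981,22.981) -> (30.688,30.688) [heading=45, move]
FD 10.6: (30.688,30.688) -> (38.184,38.184) [heading=45, move]
Final: pos=(38.184,38.184), heading=45, 2 segment(s) drawn

Answer: 38.184 38.184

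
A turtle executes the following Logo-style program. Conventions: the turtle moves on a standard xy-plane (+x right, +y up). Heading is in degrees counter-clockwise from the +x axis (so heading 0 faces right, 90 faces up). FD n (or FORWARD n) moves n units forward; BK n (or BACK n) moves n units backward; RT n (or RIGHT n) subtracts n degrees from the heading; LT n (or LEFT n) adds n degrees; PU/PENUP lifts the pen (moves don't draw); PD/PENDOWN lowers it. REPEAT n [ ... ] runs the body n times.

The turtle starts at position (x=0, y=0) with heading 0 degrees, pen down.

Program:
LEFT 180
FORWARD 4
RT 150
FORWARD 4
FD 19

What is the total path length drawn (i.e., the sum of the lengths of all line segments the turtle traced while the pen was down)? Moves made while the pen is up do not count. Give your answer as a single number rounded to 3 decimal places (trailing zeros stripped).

Executing turtle program step by step:
Start: pos=(0,0), heading=0, pen down
LT 180: heading 0 -> 180
FD 4: (0,0) -> (-4,0) [heading=180, draw]
RT 150: heading 180 -> 30
FD 4: (-4,0) -> (-0.536,2) [heading=30, draw]
FD 19: (-0.536,2) -> (15.919,11.5) [heading=30, draw]
Final: pos=(15.919,11.5), heading=30, 3 segment(s) drawn

Segment lengths:
  seg 1: (0,0) -> (-4,0), length = 4
  seg 2: (-4,0) -> (-0.536,2), length = 4
  seg 3: (-0.536,2) -> (15.919,11.5), length = 19
Total = 27

Answer: 27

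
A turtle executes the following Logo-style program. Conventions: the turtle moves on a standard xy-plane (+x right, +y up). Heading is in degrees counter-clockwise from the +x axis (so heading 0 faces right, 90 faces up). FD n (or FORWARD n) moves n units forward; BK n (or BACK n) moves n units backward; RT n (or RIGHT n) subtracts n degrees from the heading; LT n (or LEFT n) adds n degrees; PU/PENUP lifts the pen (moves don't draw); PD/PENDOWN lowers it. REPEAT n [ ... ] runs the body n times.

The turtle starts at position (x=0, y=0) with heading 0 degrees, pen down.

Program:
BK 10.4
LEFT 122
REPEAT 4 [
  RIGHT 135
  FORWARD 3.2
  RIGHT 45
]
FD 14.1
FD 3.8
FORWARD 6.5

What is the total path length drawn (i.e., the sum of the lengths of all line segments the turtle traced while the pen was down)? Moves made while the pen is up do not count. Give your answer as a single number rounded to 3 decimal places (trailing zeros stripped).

Answer: 47.6

Derivation:
Executing turtle program step by step:
Start: pos=(0,0), heading=0, pen down
BK 10.4: (0,0) -> (-10.4,0) [heading=0, draw]
LT 122: heading 0 -> 122
REPEAT 4 [
  -- iteration 1/4 --
  RT 135: heading 122 -> 347
  FD 3.2: (-10.4,0) -> (-7.282,-0.72) [heading=347, draw]
  RT 45: heading 347 -> 302
  -- iteration 2/4 --
  RT 135: heading 302 -> 167
  FD 3.2: (-7.282,-0.72) -> (-10.4,0) [heading=167, draw]
  RT 45: heading 167 -> 122
  -- iteration 3/4 --
  RT 135: heading 122 -> 347
  FD 3.2: (-10.4,0) -> (-7.282,-0.72) [heading=347, draw]
  RT 45: heading 347 -> 302
  -- iteration 4/4 --
  RT 135: heading 302 -> 167
  FD 3.2: (-7.282,-0.72) -> (-10.4,0) [heading=167, draw]
  RT 45: heading 167 -> 122
]
FD 14.1: (-10.4,0) -> (-17.872,11.957) [heading=122, draw]
FD 3.8: (-17.872,11.957) -> (-19.886,15.18) [heading=122, draw]
FD 6.5: (-19.886,15.18) -> (-23.33,20.692) [heading=122, draw]
Final: pos=(-23.33,20.692), heading=122, 8 segment(s) drawn

Segment lengths:
  seg 1: (0,0) -> (-10.4,0), length = 10.4
  seg 2: (-10.4,0) -> (-7.282,-0.72), length = 3.2
  seg 3: (-7.282,-0.72) -> (-10.4,0), length = 3.2
  seg 4: (-10.4,0) -> (-7.282,-0.72), length = 3.2
  seg 5: (-7.282,-0.72) -> (-10.4,0), length = 3.2
  seg 6: (-10.4,0) -> (-17.872,11.957), length = 14.1
  seg 7: (-17.872,11.957) -> (-19.886,15.18), length = 3.8
  seg 8: (-19.886,15.18) -> (-23.33,20.692), length = 6.5
Total = 47.6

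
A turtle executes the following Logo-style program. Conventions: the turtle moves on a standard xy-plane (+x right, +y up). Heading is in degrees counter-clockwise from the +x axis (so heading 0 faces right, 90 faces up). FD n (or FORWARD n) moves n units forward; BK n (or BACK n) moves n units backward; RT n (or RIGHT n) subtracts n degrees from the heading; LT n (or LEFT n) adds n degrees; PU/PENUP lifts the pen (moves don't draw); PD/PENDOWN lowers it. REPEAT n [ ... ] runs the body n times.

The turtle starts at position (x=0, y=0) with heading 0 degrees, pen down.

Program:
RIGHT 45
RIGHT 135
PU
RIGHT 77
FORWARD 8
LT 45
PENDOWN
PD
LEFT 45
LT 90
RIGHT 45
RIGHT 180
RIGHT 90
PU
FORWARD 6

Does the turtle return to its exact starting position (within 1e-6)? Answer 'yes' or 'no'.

Answer: no

Derivation:
Executing turtle program step by step:
Start: pos=(0,0), heading=0, pen down
RT 45: heading 0 -> 315
RT 135: heading 315 -> 180
PU: pen up
RT 77: heading 180 -> 103
FD 8: (0,0) -> (-1.8,7.795) [heading=103, move]
LT 45: heading 103 -> 148
PD: pen down
PD: pen down
LT 45: heading 148 -> 193
LT 90: heading 193 -> 283
RT 45: heading 283 -> 238
RT 180: heading 238 -> 58
RT 90: heading 58 -> 328
PU: pen up
FD 6: (-1.8,7.795) -> (3.289,4.615) [heading=328, move]
Final: pos=(3.289,4.615), heading=328, 0 segment(s) drawn

Start position: (0, 0)
Final position: (3.289, 4.615)
Distance = 5.667; >= 1e-6 -> NOT closed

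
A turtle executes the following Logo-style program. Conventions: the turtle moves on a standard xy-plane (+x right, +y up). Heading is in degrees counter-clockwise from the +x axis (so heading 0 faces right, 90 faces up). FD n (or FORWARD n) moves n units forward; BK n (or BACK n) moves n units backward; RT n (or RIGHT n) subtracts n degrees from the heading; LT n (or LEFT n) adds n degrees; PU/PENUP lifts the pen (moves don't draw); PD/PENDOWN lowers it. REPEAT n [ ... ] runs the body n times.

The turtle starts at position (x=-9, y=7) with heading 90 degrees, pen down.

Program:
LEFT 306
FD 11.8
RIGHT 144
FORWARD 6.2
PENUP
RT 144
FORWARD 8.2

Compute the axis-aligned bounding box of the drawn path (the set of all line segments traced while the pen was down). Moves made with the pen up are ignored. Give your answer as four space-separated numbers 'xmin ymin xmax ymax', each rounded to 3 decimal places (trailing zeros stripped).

Answer: -9 7 0.546 13.936

Derivation:
Executing turtle program step by step:
Start: pos=(-9,7), heading=90, pen down
LT 306: heading 90 -> 36
FD 11.8: (-9,7) -> (0.546,13.936) [heading=36, draw]
RT 144: heading 36 -> 252
FD 6.2: (0.546,13.936) -> (-1.37,8.039) [heading=252, draw]
PU: pen up
RT 144: heading 252 -> 108
FD 8.2: (-1.37,8.039) -> (-3.903,15.838) [heading=108, move]
Final: pos=(-3.903,15.838), heading=108, 2 segment(s) drawn

Segment endpoints: x in {-9, -1.37, 0.546}, y in {7, 8.039, 13.936}
xmin=-9, ymin=7, xmax=0.546, ymax=13.936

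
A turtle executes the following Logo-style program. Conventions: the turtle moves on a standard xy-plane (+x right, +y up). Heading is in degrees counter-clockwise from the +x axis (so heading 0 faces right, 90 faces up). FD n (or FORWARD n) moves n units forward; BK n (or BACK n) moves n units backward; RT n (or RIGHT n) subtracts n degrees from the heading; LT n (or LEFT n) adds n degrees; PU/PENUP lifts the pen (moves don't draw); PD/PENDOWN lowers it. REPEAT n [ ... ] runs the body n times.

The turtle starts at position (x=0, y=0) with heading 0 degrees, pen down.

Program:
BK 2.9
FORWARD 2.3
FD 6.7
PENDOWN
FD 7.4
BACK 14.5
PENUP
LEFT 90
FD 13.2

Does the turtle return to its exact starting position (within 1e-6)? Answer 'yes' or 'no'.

Answer: no

Derivation:
Executing turtle program step by step:
Start: pos=(0,0), heading=0, pen down
BK 2.9: (0,0) -> (-2.9,0) [heading=0, draw]
FD 2.3: (-2.9,0) -> (-0.6,0) [heading=0, draw]
FD 6.7: (-0.6,0) -> (6.1,0) [heading=0, draw]
PD: pen down
FD 7.4: (6.1,0) -> (13.5,0) [heading=0, draw]
BK 14.5: (13.5,0) -> (-1,0) [heading=0, draw]
PU: pen up
LT 90: heading 0 -> 90
FD 13.2: (-1,0) -> (-1,13.2) [heading=90, move]
Final: pos=(-1,13.2), heading=90, 5 segment(s) drawn

Start position: (0, 0)
Final position: (-1, 13.2)
Distance = 13.238; >= 1e-6 -> NOT closed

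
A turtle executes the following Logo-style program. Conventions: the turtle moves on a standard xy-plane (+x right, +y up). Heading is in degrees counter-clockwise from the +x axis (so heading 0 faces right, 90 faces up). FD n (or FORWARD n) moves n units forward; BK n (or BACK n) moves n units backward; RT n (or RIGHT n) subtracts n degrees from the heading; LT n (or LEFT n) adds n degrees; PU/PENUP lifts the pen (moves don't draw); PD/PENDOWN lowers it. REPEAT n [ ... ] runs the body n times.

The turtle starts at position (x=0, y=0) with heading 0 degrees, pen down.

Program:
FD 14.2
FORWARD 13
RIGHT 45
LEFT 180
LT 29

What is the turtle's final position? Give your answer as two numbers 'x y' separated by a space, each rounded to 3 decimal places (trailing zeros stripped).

Executing turtle program step by step:
Start: pos=(0,0), heading=0, pen down
FD 14.2: (0,0) -> (14.2,0) [heading=0, draw]
FD 13: (14.2,0) -> (27.2,0) [heading=0, draw]
RT 45: heading 0 -> 315
LT 180: heading 315 -> 135
LT 29: heading 135 -> 164
Final: pos=(27.2,0), heading=164, 2 segment(s) drawn

Answer: 27.2 0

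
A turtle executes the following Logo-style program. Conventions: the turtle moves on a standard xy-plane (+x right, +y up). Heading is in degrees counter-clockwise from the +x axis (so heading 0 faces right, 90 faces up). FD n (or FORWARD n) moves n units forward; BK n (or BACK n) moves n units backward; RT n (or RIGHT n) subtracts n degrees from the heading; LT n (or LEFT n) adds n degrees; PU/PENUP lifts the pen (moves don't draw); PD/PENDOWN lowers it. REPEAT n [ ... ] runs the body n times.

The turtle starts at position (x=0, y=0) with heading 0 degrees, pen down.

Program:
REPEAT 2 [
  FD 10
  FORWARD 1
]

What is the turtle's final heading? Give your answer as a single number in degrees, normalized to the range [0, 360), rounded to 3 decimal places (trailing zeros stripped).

Answer: 0

Derivation:
Executing turtle program step by step:
Start: pos=(0,0), heading=0, pen down
REPEAT 2 [
  -- iteration 1/2 --
  FD 10: (0,0) -> (10,0) [heading=0, draw]
  FD 1: (10,0) -> (11,0) [heading=0, draw]
  -- iteration 2/2 --
  FD 10: (11,0) -> (21,0) [heading=0, draw]
  FD 1: (21,0) -> (22,0) [heading=0, draw]
]
Final: pos=(22,0), heading=0, 4 segment(s) drawn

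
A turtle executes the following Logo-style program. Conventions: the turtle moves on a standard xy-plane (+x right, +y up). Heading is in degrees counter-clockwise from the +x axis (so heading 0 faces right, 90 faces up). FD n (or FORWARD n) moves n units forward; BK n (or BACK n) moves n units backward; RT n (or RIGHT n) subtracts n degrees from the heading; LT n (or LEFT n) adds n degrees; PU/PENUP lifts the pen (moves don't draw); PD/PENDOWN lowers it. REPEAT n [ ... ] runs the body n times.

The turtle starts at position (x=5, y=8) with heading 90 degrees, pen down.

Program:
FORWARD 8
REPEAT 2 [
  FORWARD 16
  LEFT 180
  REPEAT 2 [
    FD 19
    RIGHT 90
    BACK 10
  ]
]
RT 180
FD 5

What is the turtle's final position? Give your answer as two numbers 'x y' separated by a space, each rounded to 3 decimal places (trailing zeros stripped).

Answer: -13 -15

Derivation:
Executing turtle program step by step:
Start: pos=(5,8), heading=90, pen down
FD 8: (5,8) -> (5,16) [heading=90, draw]
REPEAT 2 [
  -- iteration 1/2 --
  FD 16: (5,16) -> (5,32) [heading=90, draw]
  LT 180: heading 90 -> 270
  REPEAT 2 [
    -- iteration 1/2 --
    FD 19: (5,32) -> (5,13) [heading=270, draw]
    RT 90: heading 270 -> 180
    BK 10: (5,13) -> (15,13) [heading=180, draw]
    -- iteration 2/2 --
    FD 19: (15,13) -> (-4,13) [heading=180, draw]
    RT 90: heading 180 -> 90
    BK 10: (-4,13) -> (-4,3) [heading=90, draw]
  ]
  -- iteration 2/2 --
  FD 16: (-4,3) -> (-4,19) [heading=90, draw]
  LT 180: heading 90 -> 270
  REPEAT 2 [
    -- iteration 1/2 --
    FD 19: (-4,19) -> (-4,0) [heading=270, draw]
    RT 90: heading 270 -> 180
    BK 10: (-4,0) -> (6,0) [heading=180, draw]
    -- iteration 2/2 --
    FD 19: (6,0) -> (-13,0) [heading=180, draw]
    RT 90: heading 180 -> 90
    BK 10: (-13,0) -> (-13,-10) [heading=90, draw]
  ]
]
RT 180: heading 90 -> 270
FD 5: (-13,-10) -> (-13,-15) [heading=270, draw]
Final: pos=(-13,-15), heading=270, 12 segment(s) drawn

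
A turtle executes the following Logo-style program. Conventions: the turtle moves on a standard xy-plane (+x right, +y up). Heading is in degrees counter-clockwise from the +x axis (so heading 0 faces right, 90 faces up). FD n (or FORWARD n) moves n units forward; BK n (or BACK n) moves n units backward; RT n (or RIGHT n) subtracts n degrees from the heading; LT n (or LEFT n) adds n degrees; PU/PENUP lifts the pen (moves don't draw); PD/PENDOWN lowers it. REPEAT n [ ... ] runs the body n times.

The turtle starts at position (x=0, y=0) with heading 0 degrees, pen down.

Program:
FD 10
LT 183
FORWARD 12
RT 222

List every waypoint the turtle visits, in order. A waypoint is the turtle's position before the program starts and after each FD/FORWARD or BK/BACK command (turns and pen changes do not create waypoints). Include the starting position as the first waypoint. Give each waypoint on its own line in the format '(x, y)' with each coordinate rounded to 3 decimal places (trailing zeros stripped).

Executing turtle program step by step:
Start: pos=(0,0), heading=0, pen down
FD 10: (0,0) -> (10,0) [heading=0, draw]
LT 183: heading 0 -> 183
FD 12: (10,0) -> (-1.984,-0.628) [heading=183, draw]
RT 222: heading 183 -> 321
Final: pos=(-1.984,-0.628), heading=321, 2 segment(s) drawn
Waypoints (3 total):
(0, 0)
(10, 0)
(-1.984, -0.628)

Answer: (0, 0)
(10, 0)
(-1.984, -0.628)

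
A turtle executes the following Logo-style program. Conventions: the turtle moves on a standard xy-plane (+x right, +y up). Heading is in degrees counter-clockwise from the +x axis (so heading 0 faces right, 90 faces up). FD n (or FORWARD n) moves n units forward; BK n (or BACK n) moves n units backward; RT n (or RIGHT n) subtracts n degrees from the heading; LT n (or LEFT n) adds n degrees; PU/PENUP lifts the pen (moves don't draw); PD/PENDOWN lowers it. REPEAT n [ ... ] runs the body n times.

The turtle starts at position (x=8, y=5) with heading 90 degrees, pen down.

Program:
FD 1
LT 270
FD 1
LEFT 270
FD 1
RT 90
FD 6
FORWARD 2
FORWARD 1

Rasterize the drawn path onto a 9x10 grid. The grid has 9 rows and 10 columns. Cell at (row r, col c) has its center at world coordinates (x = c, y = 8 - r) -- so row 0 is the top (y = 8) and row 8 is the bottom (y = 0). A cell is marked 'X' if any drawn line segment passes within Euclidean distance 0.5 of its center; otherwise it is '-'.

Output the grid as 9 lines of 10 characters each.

Answer: ----------
----------
--------XX
XXXXXXXXXX
----------
----------
----------
----------
----------

Derivation:
Segment 0: (8,5) -> (8,6)
Segment 1: (8,6) -> (9,6)
Segment 2: (9,6) -> (9,5)
Segment 3: (9,5) -> (3,5)
Segment 4: (3,5) -> (1,5)
Segment 5: (1,5) -> (0,5)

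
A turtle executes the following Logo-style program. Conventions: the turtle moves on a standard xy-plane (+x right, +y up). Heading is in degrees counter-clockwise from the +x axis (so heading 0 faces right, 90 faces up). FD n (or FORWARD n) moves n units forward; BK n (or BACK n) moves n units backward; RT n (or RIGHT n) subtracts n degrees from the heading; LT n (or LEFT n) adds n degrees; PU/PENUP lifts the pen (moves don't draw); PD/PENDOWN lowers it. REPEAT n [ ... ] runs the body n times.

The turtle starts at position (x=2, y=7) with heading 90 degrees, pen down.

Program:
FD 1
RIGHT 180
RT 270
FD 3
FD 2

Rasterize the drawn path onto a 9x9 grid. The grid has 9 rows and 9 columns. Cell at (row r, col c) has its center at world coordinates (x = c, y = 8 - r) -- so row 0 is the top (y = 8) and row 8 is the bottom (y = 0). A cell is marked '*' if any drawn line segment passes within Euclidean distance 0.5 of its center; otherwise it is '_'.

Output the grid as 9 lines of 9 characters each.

Answer: __******_
__*______
_________
_________
_________
_________
_________
_________
_________

Derivation:
Segment 0: (2,7) -> (2,8)
Segment 1: (2,8) -> (5,8)
Segment 2: (5,8) -> (7,8)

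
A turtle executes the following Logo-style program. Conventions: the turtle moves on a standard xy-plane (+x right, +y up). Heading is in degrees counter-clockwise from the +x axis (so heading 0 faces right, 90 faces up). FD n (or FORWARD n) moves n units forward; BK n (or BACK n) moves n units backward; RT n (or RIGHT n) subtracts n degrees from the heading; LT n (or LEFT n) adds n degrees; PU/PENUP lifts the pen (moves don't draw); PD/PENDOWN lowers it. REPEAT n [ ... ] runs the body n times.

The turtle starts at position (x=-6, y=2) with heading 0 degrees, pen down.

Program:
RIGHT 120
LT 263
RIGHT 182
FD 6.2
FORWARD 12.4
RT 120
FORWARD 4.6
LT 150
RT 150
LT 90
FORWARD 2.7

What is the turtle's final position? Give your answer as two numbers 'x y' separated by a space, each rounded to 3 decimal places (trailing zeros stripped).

Answer: 5.128 -13.875

Derivation:
Executing turtle program step by step:
Start: pos=(-6,2), heading=0, pen down
RT 120: heading 0 -> 240
LT 263: heading 240 -> 143
RT 182: heading 143 -> 321
FD 6.2: (-6,2) -> (-1.182,-1.902) [heading=321, draw]
FD 12.4: (-1.182,-1.902) -> (8.455,-9.705) [heading=321, draw]
RT 120: heading 321 -> 201
FD 4.6: (8.455,-9.705) -> (4.16,-11.354) [heading=201, draw]
LT 150: heading 201 -> 351
RT 150: heading 351 -> 201
LT 90: heading 201 -> 291
FD 2.7: (4.16,-11.354) -> (5.128,-13.875) [heading=291, draw]
Final: pos=(5.128,-13.875), heading=291, 4 segment(s) drawn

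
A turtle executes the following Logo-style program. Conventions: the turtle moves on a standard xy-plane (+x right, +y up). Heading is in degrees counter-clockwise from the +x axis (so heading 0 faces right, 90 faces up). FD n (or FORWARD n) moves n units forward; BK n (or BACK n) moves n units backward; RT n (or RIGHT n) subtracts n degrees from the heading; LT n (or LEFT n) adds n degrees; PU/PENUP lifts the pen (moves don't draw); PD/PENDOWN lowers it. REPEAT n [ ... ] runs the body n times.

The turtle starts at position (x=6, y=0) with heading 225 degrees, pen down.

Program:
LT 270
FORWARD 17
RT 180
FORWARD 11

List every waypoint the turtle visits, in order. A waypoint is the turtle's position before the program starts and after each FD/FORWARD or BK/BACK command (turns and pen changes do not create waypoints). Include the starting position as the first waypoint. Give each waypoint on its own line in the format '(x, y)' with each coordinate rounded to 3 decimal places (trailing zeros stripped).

Executing turtle program step by step:
Start: pos=(6,0), heading=225, pen down
LT 270: heading 225 -> 135
FD 17: (6,0) -> (-6.021,12.021) [heading=135, draw]
RT 180: heading 135 -> 315
FD 11: (-6.021,12.021) -> (1.757,4.243) [heading=315, draw]
Final: pos=(1.757,4.243), heading=315, 2 segment(s) drawn
Waypoints (3 total):
(6, 0)
(-6.021, 12.021)
(1.757, 4.243)

Answer: (6, 0)
(-6.021, 12.021)
(1.757, 4.243)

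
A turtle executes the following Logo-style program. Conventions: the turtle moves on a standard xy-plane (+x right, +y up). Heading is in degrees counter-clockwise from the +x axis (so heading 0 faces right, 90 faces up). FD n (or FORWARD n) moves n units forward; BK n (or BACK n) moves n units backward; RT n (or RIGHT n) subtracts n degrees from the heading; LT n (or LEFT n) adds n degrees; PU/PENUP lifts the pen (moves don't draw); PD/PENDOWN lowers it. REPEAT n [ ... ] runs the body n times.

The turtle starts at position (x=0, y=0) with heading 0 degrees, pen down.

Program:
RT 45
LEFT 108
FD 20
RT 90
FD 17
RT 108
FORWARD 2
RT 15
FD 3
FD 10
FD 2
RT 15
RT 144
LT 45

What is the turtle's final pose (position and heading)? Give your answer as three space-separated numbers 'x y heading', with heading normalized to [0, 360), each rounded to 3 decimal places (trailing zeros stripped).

Executing turtle program step by step:
Start: pos=(0,0), heading=0, pen down
RT 45: heading 0 -> 315
LT 108: heading 315 -> 63
FD 20: (0,0) -> (9.08,17.82) [heading=63, draw]
RT 90: heading 63 -> 333
FD 17: (9.08,17.82) -> (24.227,10.102) [heading=333, draw]
RT 108: heading 333 -> 225
FD 2: (24.227,10.102) -> (22.813,8.688) [heading=225, draw]
RT 15: heading 225 -> 210
FD 3: (22.813,8.688) -> (20.215,7.188) [heading=210, draw]
FD 10: (20.215,7.188) -> (11.554,2.188) [heading=210, draw]
FD 2: (11.554,2.188) -> (9.822,1.188) [heading=210, draw]
RT 15: heading 210 -> 195
RT 144: heading 195 -> 51
LT 45: heading 51 -> 96
Final: pos=(9.822,1.188), heading=96, 6 segment(s) drawn

Answer: 9.822 1.188 96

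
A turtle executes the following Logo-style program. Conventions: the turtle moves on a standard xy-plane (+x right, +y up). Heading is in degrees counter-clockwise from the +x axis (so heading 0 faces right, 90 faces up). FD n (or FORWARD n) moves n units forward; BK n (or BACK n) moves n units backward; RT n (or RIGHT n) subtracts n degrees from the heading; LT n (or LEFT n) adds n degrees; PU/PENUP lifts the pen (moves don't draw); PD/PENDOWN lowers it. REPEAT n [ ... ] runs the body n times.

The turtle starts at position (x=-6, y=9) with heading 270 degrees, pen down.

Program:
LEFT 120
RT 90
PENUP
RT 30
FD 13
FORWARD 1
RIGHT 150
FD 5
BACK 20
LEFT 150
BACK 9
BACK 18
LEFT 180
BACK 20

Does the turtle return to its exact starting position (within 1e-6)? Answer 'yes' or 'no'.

Executing turtle program step by step:
Start: pos=(-6,9), heading=270, pen down
LT 120: heading 270 -> 30
RT 90: heading 30 -> 300
PU: pen up
RT 30: heading 300 -> 270
FD 13: (-6,9) -> (-6,-4) [heading=270, move]
FD 1: (-6,-4) -> (-6,-5) [heading=270, move]
RT 150: heading 270 -> 120
FD 5: (-6,-5) -> (-8.5,-0.67) [heading=120, move]
BK 20: (-8.5,-0.67) -> (1.5,-17.99) [heading=120, move]
LT 150: heading 120 -> 270
BK 9: (1.5,-17.99) -> (1.5,-8.99) [heading=270, move]
BK 18: (1.5,-8.99) -> (1.5,9.01) [heading=270, move]
LT 180: heading 270 -> 90
BK 20: (1.5,9.01) -> (1.5,-10.99) [heading=90, move]
Final: pos=(1.5,-10.99), heading=90, 0 segment(s) drawn

Start position: (-6, 9)
Final position: (1.5, -10.99)
Distance = 21.351; >= 1e-6 -> NOT closed

Answer: no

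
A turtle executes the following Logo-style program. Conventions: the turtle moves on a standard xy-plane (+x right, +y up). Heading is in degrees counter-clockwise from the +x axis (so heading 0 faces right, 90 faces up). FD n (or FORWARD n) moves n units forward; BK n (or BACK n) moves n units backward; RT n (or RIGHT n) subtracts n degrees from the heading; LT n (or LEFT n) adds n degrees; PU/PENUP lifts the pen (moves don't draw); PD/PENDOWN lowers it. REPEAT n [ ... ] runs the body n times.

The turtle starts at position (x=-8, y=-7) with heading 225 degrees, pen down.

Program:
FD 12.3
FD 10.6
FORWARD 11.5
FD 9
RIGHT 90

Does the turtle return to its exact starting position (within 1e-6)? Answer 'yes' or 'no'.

Executing turtle program step by step:
Start: pos=(-8,-7), heading=225, pen down
FD 12.3: (-8,-7) -> (-16.697,-15.697) [heading=225, draw]
FD 10.6: (-16.697,-15.697) -> (-24.193,-23.193) [heading=225, draw]
FD 11.5: (-24.193,-23.193) -> (-32.324,-31.324) [heading=225, draw]
FD 9: (-32.324,-31.324) -> (-38.688,-37.688) [heading=225, draw]
RT 90: heading 225 -> 135
Final: pos=(-38.688,-37.688), heading=135, 4 segment(s) drawn

Start position: (-8, -7)
Final position: (-38.688, -37.688)
Distance = 43.4; >= 1e-6 -> NOT closed

Answer: no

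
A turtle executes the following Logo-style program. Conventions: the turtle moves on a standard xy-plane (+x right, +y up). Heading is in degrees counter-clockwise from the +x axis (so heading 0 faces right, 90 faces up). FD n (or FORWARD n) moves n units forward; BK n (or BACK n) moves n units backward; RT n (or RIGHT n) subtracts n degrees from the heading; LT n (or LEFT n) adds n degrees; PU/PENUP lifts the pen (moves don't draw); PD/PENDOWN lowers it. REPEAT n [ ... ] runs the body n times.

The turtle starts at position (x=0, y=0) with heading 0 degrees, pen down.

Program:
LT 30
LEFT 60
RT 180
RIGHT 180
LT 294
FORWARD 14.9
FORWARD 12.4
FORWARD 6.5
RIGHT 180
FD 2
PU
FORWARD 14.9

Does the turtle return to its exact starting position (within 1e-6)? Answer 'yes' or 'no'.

Executing turtle program step by step:
Start: pos=(0,0), heading=0, pen down
LT 30: heading 0 -> 30
LT 60: heading 30 -> 90
RT 180: heading 90 -> 270
RT 180: heading 270 -> 90
LT 294: heading 90 -> 24
FD 14.9: (0,0) -> (13.612,6.06) [heading=24, draw]
FD 12.4: (13.612,6.06) -> (24.94,11.104) [heading=24, draw]
FD 6.5: (24.94,11.104) -> (30.878,13.748) [heading=24, draw]
RT 180: heading 24 -> 204
FD 2: (30.878,13.748) -> (29.051,12.934) [heading=204, draw]
PU: pen up
FD 14.9: (29.051,12.934) -> (15.439,6.874) [heading=204, move]
Final: pos=(15.439,6.874), heading=204, 4 segment(s) drawn

Start position: (0, 0)
Final position: (15.439, 6.874)
Distance = 16.9; >= 1e-6 -> NOT closed

Answer: no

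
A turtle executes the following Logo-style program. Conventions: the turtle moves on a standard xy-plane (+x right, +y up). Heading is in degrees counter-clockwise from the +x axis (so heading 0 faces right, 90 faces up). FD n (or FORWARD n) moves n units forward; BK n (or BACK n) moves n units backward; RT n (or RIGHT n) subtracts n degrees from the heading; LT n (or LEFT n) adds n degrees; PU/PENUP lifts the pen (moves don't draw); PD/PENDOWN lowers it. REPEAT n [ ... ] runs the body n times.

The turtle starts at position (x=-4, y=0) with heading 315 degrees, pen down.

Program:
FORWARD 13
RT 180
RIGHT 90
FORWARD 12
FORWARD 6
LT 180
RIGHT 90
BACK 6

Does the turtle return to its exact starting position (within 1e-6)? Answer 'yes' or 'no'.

Answer: no

Derivation:
Executing turtle program step by step:
Start: pos=(-4,0), heading=315, pen down
FD 13: (-4,0) -> (5.192,-9.192) [heading=315, draw]
RT 180: heading 315 -> 135
RT 90: heading 135 -> 45
FD 12: (5.192,-9.192) -> (13.678,-0.707) [heading=45, draw]
FD 6: (13.678,-0.707) -> (17.92,3.536) [heading=45, draw]
LT 180: heading 45 -> 225
RT 90: heading 225 -> 135
BK 6: (17.92,3.536) -> (22.163,-0.707) [heading=135, draw]
Final: pos=(22.163,-0.707), heading=135, 4 segment(s) drawn

Start position: (-4, 0)
Final position: (22.163, -0.707)
Distance = 26.173; >= 1e-6 -> NOT closed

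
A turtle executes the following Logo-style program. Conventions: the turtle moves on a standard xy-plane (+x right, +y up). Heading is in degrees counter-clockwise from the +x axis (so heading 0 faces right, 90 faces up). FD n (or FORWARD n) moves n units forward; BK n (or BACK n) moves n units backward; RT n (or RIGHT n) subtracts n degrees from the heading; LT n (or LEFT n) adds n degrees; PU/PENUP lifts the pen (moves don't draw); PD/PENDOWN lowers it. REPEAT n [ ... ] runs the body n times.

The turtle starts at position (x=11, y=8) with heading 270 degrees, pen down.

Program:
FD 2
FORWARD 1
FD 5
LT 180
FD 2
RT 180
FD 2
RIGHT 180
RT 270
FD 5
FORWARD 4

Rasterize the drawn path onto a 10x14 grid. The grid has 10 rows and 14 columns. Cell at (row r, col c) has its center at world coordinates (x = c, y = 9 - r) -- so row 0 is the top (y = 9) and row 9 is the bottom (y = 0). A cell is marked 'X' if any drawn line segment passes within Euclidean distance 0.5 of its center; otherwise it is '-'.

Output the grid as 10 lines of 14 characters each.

Segment 0: (11,8) -> (11,6)
Segment 1: (11,6) -> (11,5)
Segment 2: (11,5) -> (11,0)
Segment 3: (11,0) -> (11,2)
Segment 4: (11,2) -> (11,0)
Segment 5: (11,0) -> (6,-0)
Segment 6: (6,-0) -> (2,-0)

Answer: --------------
-----------X--
-----------X--
-----------X--
-----------X--
-----------X--
-----------X--
-----------X--
-----------X--
--XXXXXXXXXX--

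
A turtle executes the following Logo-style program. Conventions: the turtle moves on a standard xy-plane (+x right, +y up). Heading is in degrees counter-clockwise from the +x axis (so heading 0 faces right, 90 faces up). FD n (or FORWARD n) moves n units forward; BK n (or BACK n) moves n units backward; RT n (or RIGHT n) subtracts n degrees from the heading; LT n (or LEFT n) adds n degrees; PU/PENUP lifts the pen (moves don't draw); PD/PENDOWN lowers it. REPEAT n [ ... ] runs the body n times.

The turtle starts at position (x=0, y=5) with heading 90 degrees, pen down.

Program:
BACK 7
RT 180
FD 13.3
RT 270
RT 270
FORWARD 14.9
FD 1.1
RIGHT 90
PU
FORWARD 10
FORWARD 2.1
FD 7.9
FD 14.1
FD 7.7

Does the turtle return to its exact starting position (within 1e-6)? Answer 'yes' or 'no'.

Answer: no

Derivation:
Executing turtle program step by step:
Start: pos=(0,5), heading=90, pen down
BK 7: (0,5) -> (0,-2) [heading=90, draw]
RT 180: heading 90 -> 270
FD 13.3: (0,-2) -> (0,-15.3) [heading=270, draw]
RT 270: heading 270 -> 0
RT 270: heading 0 -> 90
FD 14.9: (0,-15.3) -> (0,-0.4) [heading=90, draw]
FD 1.1: (0,-0.4) -> (0,0.7) [heading=90, draw]
RT 90: heading 90 -> 0
PU: pen up
FD 10: (0,0.7) -> (10,0.7) [heading=0, move]
FD 2.1: (10,0.7) -> (12.1,0.7) [heading=0, move]
FD 7.9: (12.1,0.7) -> (20,0.7) [heading=0, move]
FD 14.1: (20,0.7) -> (34.1,0.7) [heading=0, move]
FD 7.7: (34.1,0.7) -> (41.8,0.7) [heading=0, move]
Final: pos=(41.8,0.7), heading=0, 4 segment(s) drawn

Start position: (0, 5)
Final position: (41.8, 0.7)
Distance = 42.021; >= 1e-6 -> NOT closed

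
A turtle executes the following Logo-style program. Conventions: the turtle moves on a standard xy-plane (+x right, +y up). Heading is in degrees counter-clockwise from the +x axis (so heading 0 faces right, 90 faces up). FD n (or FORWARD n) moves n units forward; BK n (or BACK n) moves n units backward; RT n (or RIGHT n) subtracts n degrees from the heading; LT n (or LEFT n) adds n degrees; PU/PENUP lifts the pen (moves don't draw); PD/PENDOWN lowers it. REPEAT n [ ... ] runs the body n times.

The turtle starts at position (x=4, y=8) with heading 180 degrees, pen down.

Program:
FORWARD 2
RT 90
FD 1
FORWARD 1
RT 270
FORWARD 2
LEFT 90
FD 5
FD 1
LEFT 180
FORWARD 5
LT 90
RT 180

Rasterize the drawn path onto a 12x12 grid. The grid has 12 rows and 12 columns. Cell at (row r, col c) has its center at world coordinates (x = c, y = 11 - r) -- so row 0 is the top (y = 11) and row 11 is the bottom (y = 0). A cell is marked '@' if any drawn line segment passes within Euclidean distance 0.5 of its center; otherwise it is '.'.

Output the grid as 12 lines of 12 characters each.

Answer: ............
@@@.........
@.@.........
@.@@@.......
@...........
@...........
@...........
@...........
............
............
............
............

Derivation:
Segment 0: (4,8) -> (2,8)
Segment 1: (2,8) -> (2,9)
Segment 2: (2,9) -> (2,10)
Segment 3: (2,10) -> (0,10)
Segment 4: (0,10) -> (0,5)
Segment 5: (0,5) -> (0,4)
Segment 6: (0,4) -> (0,9)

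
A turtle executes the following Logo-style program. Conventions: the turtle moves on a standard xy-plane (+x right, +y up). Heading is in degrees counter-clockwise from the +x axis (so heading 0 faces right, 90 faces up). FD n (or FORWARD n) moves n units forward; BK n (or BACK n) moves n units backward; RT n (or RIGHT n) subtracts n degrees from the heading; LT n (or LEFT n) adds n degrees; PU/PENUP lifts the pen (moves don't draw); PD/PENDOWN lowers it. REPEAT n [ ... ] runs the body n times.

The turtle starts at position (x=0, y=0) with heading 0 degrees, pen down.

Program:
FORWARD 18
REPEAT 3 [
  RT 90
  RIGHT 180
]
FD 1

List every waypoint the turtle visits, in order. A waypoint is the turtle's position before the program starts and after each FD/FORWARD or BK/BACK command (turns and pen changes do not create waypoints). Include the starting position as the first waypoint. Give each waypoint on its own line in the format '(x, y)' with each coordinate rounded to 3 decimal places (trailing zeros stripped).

Answer: (0, 0)
(18, 0)
(18, -1)

Derivation:
Executing turtle program step by step:
Start: pos=(0,0), heading=0, pen down
FD 18: (0,0) -> (18,0) [heading=0, draw]
REPEAT 3 [
  -- iteration 1/3 --
  RT 90: heading 0 -> 270
  RT 180: heading 270 -> 90
  -- iteration 2/3 --
  RT 90: heading 90 -> 0
  RT 180: heading 0 -> 180
  -- iteration 3/3 --
  RT 90: heading 180 -> 90
  RT 180: heading 90 -> 270
]
FD 1: (18,0) -> (18,-1) [heading=270, draw]
Final: pos=(18,-1), heading=270, 2 segment(s) drawn
Waypoints (3 total):
(0, 0)
(18, 0)
(18, -1)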